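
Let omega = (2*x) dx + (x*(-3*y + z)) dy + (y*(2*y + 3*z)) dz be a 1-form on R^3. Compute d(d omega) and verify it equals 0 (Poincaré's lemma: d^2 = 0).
d(d omega) = 0

Step 1: d omega = sum_{i<j} (∂f_j/∂x_i - ∂f_i/∂x_j) dx_i ∧ dx_j:
  coeff of dx ∧ dy: -3*y + z
  coeff of dx ∧ dz: 0
  coeff of dy ∧ dz: -x + 4*y + 3*z
Step 2: Apply d again to each 2-form coefficient. The only possible 3-form in R^3 is dx ∧ dy ∧ dz, with coefficient
  ∂(coeff of dy∧dz)/∂x - ∂(coeff of dx∧dz)/∂y + ∂(coeff of dx∧dy)/∂z
  = ∂/∂x (-x + 4*y + 3*z) - ∂/∂y (0) + ∂/∂z (-3*y + z).
Each of these terms simplifies to sums of mixed partials that cancel in pairs. The result is 0 (by equality of mixed partials for smooth functions — Schwarz / Clairaut).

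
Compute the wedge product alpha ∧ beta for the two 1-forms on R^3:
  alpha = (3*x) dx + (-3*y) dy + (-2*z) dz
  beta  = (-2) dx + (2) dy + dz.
alpha ∧ beta = (6*x - 6*y) dx ∧ dy + (3*x - 4*z) dx ∧ dz + (-3*y + 4*z) dy ∧ dz

Distribute the wedge, using dx_i ∧ dx_j = -dx_j ∧ dx_i and dx_i ∧ dx_i = 0. For each pair (i, j) with i < j, the coefficient of dx_i ∧ dx_j in alpha ∧ beta is (alpha_i * beta_j - alpha_j * beta_i). Collecting: alpha ∧ beta = (6*x - 6*y) dx ∧ dy + (3*x - 4*z) dx ∧ dz + (-3*y + 4*z) dy ∧ dz.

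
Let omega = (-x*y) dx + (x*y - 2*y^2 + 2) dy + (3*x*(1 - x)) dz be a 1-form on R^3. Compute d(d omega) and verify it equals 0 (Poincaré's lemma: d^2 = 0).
d(d omega) = 0

Step 1: d omega = sum_{i<j} (∂f_j/∂x_i - ∂f_i/∂x_j) dx_i ∧ dx_j:
  coeff of dx ∧ dy: x + y
  coeff of dx ∧ dz: 3 - 6*x
  coeff of dy ∧ dz: 0
Step 2: Apply d again to each 2-form coefficient. The only possible 3-form in R^3 is dx ∧ dy ∧ dz, with coefficient
  ∂(coeff of dy∧dz)/∂x - ∂(coeff of dx∧dz)/∂y + ∂(coeff of dx∧dy)/∂z
  = ∂/∂x (0) - ∂/∂y (3 - 6*x) + ∂/∂z (x + y).
Each of these terms simplifies to sums of mixed partials that cancel in pairs. The result is 0 (by equality of mixed partials for smooth functions — Schwarz / Clairaut).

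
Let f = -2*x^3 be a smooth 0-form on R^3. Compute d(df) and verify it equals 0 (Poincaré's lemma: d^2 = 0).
d(df) = 0

Step 1: df = sum_i (∂f/∂x_i) dx_i = (-6*x^2) dx + (0) dy + (0) dz.
Step 2: Apply d again. Using the 1-form formula, the coefficient of dx ∧ dy in d(df) is ∂^2 f/∂x ∂y - ∂^2 f/∂y ∂x = (0) - (0) = 0 (equality of mixed partials for smooth f).
Similarly for dx ∧ dz and dy ∧ dz — all coefficients vanish. So d(df) = 0.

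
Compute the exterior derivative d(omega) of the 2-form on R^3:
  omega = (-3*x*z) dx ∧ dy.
d(omega) = (-3*x) dx ∧ dy ∧ dz

For a 2-form omega = sum_{i<j} g_{ij} dx_i ∧ dx_j, the exterior derivative is
  d(omega) = sum_{i<j} d(g_{ij}) ∧ dx_i ∧ dx_j = sum_{i<j, k} (∂g_{ij}/∂x_k) dx_k ∧ dx_i ∧ dx_j.
Expand each term, using dx_k ∧ dx_i ∧ dx_j = sgn(permutation) dx_{(a)} ∧ dx_{(b)} ∧ dx_{(c)} with (a < b < c) sorted:
  d(-3*x*z) includes (∂/∂z)(-3*x*z) dz = (-3*x) dz, which multiplied by dx ∧ dy gives (-3*x) dx ∧ dy ∧ dz
Collecting like 3-forms: d(omega) = (-3*x) dx ∧ dy ∧ dz.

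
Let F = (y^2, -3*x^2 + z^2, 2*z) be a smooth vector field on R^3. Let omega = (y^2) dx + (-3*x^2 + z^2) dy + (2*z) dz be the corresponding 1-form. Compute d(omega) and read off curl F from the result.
d(omega) = (-2*z) dy ∧ dz + (0) dz ∧ dx + (-6*x - 2*y) dx ∧ dy; curl F = (-2*z, 0, -6*x - 2*y)

d omega = sum_{i<j} (∂f_j/∂x_i - ∂f_i/∂x_j) dx_i ∧ dx_j. Under the identification (dy ∧ dz, dz ∧ dx, dx ∧ dy) ↔ (e_x, e_y, e_z), the coefficients are exactly the components of curl F. Compute:
  ∂R/∂y - ∂Q/∂z = (0) - (2*z) = -2*z
  ∂P/∂z - ∂R/∂x = (0) - (0) = 0
  ∂Q/∂x - ∂P/∂y = (-6*x) - (2*y) = -6*x - 2*y.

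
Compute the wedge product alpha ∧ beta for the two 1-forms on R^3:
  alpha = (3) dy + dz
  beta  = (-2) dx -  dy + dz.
alpha ∧ beta = (6) dx ∧ dy + (4) dy ∧ dz + (2) dx ∧ dz

Distribute the wedge, using dx_i ∧ dx_j = -dx_j ∧ dx_i and dx_i ∧ dx_i = 0. For each pair (i, j) with i < j, the coefficient of dx_i ∧ dx_j in alpha ∧ beta is (alpha_i * beta_j - alpha_j * beta_i). Collecting: alpha ∧ beta = (6) dx ∧ dy + (4) dy ∧ dz + (2) dx ∧ dz.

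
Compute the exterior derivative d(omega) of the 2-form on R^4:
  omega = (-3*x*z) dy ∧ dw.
d(omega) = (-3*z) dx ∧ dy ∧ dw + (3*x) dy ∧ dz ∧ dw

For a 2-form omega = sum_{i<j} g_{ij} dx_i ∧ dx_j, the exterior derivative is
  d(omega) = sum_{i<j} d(g_{ij}) ∧ dx_i ∧ dx_j = sum_{i<j, k} (∂g_{ij}/∂x_k) dx_k ∧ dx_i ∧ dx_j.
Expand each term, using dx_k ∧ dx_i ∧ dx_j = sgn(permutation) dx_{(a)} ∧ dx_{(b)} ∧ dx_{(c)} with (a < b < c) sorted:
  d(-3*x*z) includes (∂/∂x)(-3*x*z) dx = (-3*z) dx, which multiplied by dy ∧ dw gives (-3*z) dx ∧ dy ∧ dw
  d(-3*x*z) includes (∂/∂z)(-3*x*z) dz = (-3*x) dz, which multiplied by dy ∧ dw gives (3*x) dy ∧ dz ∧ dw
Collecting like 3-forms: d(omega) = (-3*z) dx ∧ dy ∧ dw + (3*x) dy ∧ dz ∧ dw.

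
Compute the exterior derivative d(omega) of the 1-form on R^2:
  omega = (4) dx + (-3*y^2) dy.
d(omega) = 0

For a 1-form omega = sum_i f_i dx_i, the exterior derivative is
  d(omega) = sum_{i < j} (∂f_j/∂x_i - ∂f_i/∂x_j) dx_i ∧ dx_j.

Assembling: d(omega) = 0.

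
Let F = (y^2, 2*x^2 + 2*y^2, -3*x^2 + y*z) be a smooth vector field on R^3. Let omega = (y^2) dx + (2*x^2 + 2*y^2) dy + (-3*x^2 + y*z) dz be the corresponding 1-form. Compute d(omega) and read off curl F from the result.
d(omega) = (z) dy ∧ dz + (6*x) dz ∧ dx + (4*x - 2*y) dx ∧ dy; curl F = (z, 6*x, 4*x - 2*y)

d omega = sum_{i<j} (∂f_j/∂x_i - ∂f_i/∂x_j) dx_i ∧ dx_j. Under the identification (dy ∧ dz, dz ∧ dx, dx ∧ dy) ↔ (e_x, e_y, e_z), the coefficients are exactly the components of curl F. Compute:
  ∂R/∂y - ∂Q/∂z = (z) - (0) = z
  ∂P/∂z - ∂R/∂x = (0) - (-6*x) = 6*x
  ∂Q/∂x - ∂P/∂y = (4*x) - (2*y) = 4*x - 2*y.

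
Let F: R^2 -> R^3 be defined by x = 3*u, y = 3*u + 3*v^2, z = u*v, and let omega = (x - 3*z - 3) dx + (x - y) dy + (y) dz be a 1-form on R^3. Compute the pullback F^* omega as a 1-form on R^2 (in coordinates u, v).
F^* omega = (-6*u*v + 9*u + 3*v^3 - 9*v^2 - 9) du + (3*u^2 + 3*u*v^2 - 18*v^3) dv

Using F^*(f dg) = (f ∘ F) d(g ∘ F), substitute each coordinate x_i by F_i(u, v) in f_i, and replace dx_i by d F_i = (∂F_i/∂u) du + (∂F_i/∂v) dv.
  For the x component: f_1(F) = -3*u*v + 3*u - 3; d F_1 = (3) du + (0) dv
  For the y component: f_2(F) = -3*v^2; d F_2 = (3) du + (6*v) dv
  For the z component: f_3(F) = 3*u + 3*v^2; d F_3 = (v) du + (u) dv
Combining and collecting du, dv coefficients:
  coeff of du: -6*u*v + 9*u + 3*v^3 - 9*v^2 - 9
  coeff of dv: 3*u^2 + 3*u*v^2 - 18*v^3
F^* omega = (-6*u*v + 9*u + 3*v^3 - 9*v^2 - 9) du + (3*u^2 + 3*u*v^2 - 18*v^3) dv.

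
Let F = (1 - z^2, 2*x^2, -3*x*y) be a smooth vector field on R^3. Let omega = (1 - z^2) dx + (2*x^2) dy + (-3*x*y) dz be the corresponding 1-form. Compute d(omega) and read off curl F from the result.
d(omega) = (-3*x) dy ∧ dz + (3*y - 2*z) dz ∧ dx + (4*x) dx ∧ dy; curl F = (-3*x, 3*y - 2*z, 4*x)

d omega = sum_{i<j} (∂f_j/∂x_i - ∂f_i/∂x_j) dx_i ∧ dx_j. Under the identification (dy ∧ dz, dz ∧ dx, dx ∧ dy) ↔ (e_x, e_y, e_z), the coefficients are exactly the components of curl F. Compute:
  ∂R/∂y - ∂Q/∂z = (-3*x) - (0) = -3*x
  ∂P/∂z - ∂R/∂x = (-2*z) - (-3*y) = 3*y - 2*z
  ∂Q/∂x - ∂P/∂y = (4*x) - (0) = 4*x.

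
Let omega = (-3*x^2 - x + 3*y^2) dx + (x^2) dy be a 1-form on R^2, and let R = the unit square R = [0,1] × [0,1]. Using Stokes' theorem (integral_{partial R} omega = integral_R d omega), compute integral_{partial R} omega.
integral_(partial R) omega = -2

Stokes: integral_partial_R omega = integral_R d omega with d omega = (∂Q/∂x - ∂P/∂y) dx ∧ dy.
  ∂Q/∂x = 2*x
  ∂P/∂y = 6*y
  integrand = ∂Q/∂x - ∂P/∂y = 2*x - 6*y.
Integrating over R: integral_0^1 integral_0^1 (2*x - 6*y) dx dy = -2.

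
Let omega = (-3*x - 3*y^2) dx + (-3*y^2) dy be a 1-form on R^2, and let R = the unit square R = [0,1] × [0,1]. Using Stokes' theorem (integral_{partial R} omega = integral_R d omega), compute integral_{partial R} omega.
integral_(partial R) omega = 3

Stokes: integral_partial_R omega = integral_R d omega with d omega = (∂Q/∂x - ∂P/∂y) dx ∧ dy.
  ∂Q/∂x = 0
  ∂P/∂y = -6*y
  integrand = ∂Q/∂x - ∂P/∂y = 6*y.
Integrating over R: integral_0^1 integral_0^1 (6*y) dx dy = 3.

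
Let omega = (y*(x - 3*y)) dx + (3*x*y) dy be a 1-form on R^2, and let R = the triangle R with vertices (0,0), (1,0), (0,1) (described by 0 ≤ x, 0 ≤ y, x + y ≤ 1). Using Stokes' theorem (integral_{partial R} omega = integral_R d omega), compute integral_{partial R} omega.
integral_(partial R) omega = 4/3

Stokes: integral_partial_R omega = integral_R d omega with d omega = (∂Q/∂x - ∂P/∂y) dx ∧ dy.
  ∂Q/∂x = 3*y
  ∂P/∂y = x - 6*y
  integrand = ∂Q/∂x - ∂P/∂y = -x + 9*y.
Integrating over R: integral_0^1 integral_0^{1-x} (-x + 9*y) dy dx = 4/3.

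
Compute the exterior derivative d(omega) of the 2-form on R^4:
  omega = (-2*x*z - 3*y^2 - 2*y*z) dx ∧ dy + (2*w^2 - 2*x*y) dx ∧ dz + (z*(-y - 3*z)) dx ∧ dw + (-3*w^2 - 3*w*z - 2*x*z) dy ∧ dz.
d(omega) = (-2*y - 2*z) dx ∧ dy ∧ dz + (4*w + y + 6*z) dx ∧ dz ∧ dw + (z) dx ∧ dy ∧ dw + (-6*w - 3*z) dy ∧ dz ∧ dw

For a 2-form omega = sum_{i<j} g_{ij} dx_i ∧ dx_j, the exterior derivative is
  d(omega) = sum_{i<j} d(g_{ij}) ∧ dx_i ∧ dx_j = sum_{i<j, k} (∂g_{ij}/∂x_k) dx_k ∧ dx_i ∧ dx_j.
Expand each term, using dx_k ∧ dx_i ∧ dx_j = sgn(permutation) dx_{(a)} ∧ dx_{(b)} ∧ dx_{(c)} with (a < b < c) sorted:
  d(-2*x*z - 3*y^2 - 2*y*z) includes (∂/∂z)(-2*x*z - 3*y^2 - 2*y*z) dz = (-2*x - 2*y) dz, which multiplied by dx ∧ dy gives (-2*x - 2*y) dx ∧ dy ∧ dz
  d(2*w^2 - 2*x*y) includes (∂/∂y)(2*w^2 - 2*x*y) dy = (-2*x) dy, which multiplied by dx ∧ dz gives (2*x) dx ∧ dy ∧ dz
  d(2*w^2 - 2*x*y) includes (∂/∂w)(2*w^2 - 2*x*y) dw = (4*w) dw, which multiplied by dx ∧ dz gives (4*w) dx ∧ dz ∧ dw
  d(z*(-y - 3*z)) includes (∂/∂y)(z*(-y - 3*z)) dy = (-z) dy, which multiplied by dx ∧ dw gives (z) dx ∧ dy ∧ dw
  d(z*(-y - 3*z)) includes (∂/∂z)(z*(-y - 3*z)) dz = (-y - 6*z) dz, which multiplied by dx ∧ dw gives (y + 6*z) dx ∧ dz ∧ dw
  d(-3*w^2 - 3*w*z - 2*x*z) includes (∂/∂x)(-3*w^2 - 3*w*z - 2*x*z) dx = (-2*z) dx, which multiplied by dy ∧ dz gives (-2*z) dx ∧ dy ∧ dz
  d(-3*w^2 - 3*w*z - 2*x*z) includes (∂/∂w)(-3*w^2 - 3*w*z - 2*x*z) dw = (-6*w - 3*z) dw, which multiplied by dy ∧ dz gives (-6*w - 3*z) dy ∧ dz ∧ dw
Collecting like 3-forms: d(omega) = (-2*y - 2*z) dx ∧ dy ∧ dz + (4*w + y + 6*z) dx ∧ dz ∧ dw + (z) dx ∧ dy ∧ dw + (-6*w - 3*z) dy ∧ dz ∧ dw.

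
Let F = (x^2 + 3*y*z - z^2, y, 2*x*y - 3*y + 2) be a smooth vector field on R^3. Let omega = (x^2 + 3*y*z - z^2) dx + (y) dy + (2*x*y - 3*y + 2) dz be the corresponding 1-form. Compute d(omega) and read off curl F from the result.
d(omega) = (2*x - 3) dy ∧ dz + (y - 2*z) dz ∧ dx + (-3*z) dx ∧ dy; curl F = (2*x - 3, y - 2*z, -3*z)

d omega = sum_{i<j} (∂f_j/∂x_i - ∂f_i/∂x_j) dx_i ∧ dx_j. Under the identification (dy ∧ dz, dz ∧ dx, dx ∧ dy) ↔ (e_x, e_y, e_z), the coefficients are exactly the components of curl F. Compute:
  ∂R/∂y - ∂Q/∂z = (2*x - 3) - (0) = 2*x - 3
  ∂P/∂z - ∂R/∂x = (3*y - 2*z) - (2*y) = y - 2*z
  ∂Q/∂x - ∂P/∂y = (0) - (3*z) = -3*z.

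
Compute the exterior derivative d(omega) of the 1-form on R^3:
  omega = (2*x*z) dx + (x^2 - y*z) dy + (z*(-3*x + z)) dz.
d(omega) = (2*x) dx ∧ dy + (-2*x - 3*z) dx ∧ dz + (y) dy ∧ dz

For a 1-form omega = sum_i f_i dx_i, the exterior derivative is
  d(omega) = sum_{i < j} (∂f_j/∂x_i - ∂f_i/∂x_j) dx_i ∧ dx_j.
  coefficient of dx ∧ dy: ∂f_2/∂x - ∂f_1/∂y = ∂(x^2 - y*z)/∂x - ∂(2*x*z)/∂y = 2*x
  coefficient of dx ∧ dz: ∂f_3/∂x - ∂f_1/∂z = ∂(z*(-3*x + z))/∂x - ∂(2*x*z)/∂z = -2*x - 3*z
  coefficient of dy ∧ dz: ∂f_3/∂y - ∂f_2/∂z = ∂(z*(-3*x + z))/∂y - ∂(x^2 - y*z)/∂z = y
Assembling: d(omega) = (2*x) dx ∧ dy + (-2*x - 3*z) dx ∧ dz + (y) dy ∧ dz.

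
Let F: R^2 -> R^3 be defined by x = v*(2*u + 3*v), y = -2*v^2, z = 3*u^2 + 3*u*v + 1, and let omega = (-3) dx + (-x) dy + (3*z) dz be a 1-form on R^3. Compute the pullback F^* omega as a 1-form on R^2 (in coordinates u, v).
F^* omega = (54*u^3 + 81*u^2*v + 27*u*v^2 + 18*u + 3*v) du + (27*u^3 + 27*u^2*v + 8*u*v^2 + 3*u + 12*v^3 - 18*v) dv

Using F^*(f dg) = (f ∘ F) d(g ∘ F), substitute each coordinate x_i by F_i(u, v) in f_i, and replace dx_i by d F_i = (∂F_i/∂u) du + (∂F_i/∂v) dv.
  For the x component: f_1(F) = -3; d F_1 = (2*v) du + (2*u + 6*v) dv
  For the y component: f_2(F) = v*(-2*u - 3*v); d F_2 = (0) du + (-4*v) dv
  For the z component: f_3(F) = 9*u^2 + 9*u*v + 3; d F_3 = (6*u + 3*v) du + (3*u) dv
Combining and collecting du, dv coefficients:
  coeff of du: 54*u^3 + 81*u^2*v + 27*u*v^2 + 18*u + 3*v
  coeff of dv: 27*u^3 + 27*u^2*v + 8*u*v^2 + 3*u + 12*v^3 - 18*v
F^* omega = (54*u^3 + 81*u^2*v + 27*u*v^2 + 18*u + 3*v) du + (27*u^3 + 27*u^2*v + 8*u*v^2 + 3*u + 12*v^3 - 18*v) dv.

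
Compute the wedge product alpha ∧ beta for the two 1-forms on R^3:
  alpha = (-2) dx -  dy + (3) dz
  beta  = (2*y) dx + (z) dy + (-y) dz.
alpha ∧ beta = (2*y - 2*z) dx ∧ dy + (-4*y) dx ∧ dz + (y - 3*z) dy ∧ dz

Distribute the wedge, using dx_i ∧ dx_j = -dx_j ∧ dx_i and dx_i ∧ dx_i = 0. For each pair (i, j) with i < j, the coefficient of dx_i ∧ dx_j in alpha ∧ beta is (alpha_i * beta_j - alpha_j * beta_i). Collecting: alpha ∧ beta = (2*y - 2*z) dx ∧ dy + (-4*y) dx ∧ dz + (y - 3*z) dy ∧ dz.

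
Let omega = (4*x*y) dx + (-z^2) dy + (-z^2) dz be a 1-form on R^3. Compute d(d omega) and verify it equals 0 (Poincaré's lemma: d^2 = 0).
d(d omega) = 0

Step 1: d omega = sum_{i<j} (∂f_j/∂x_i - ∂f_i/∂x_j) dx_i ∧ dx_j:
  coeff of dx ∧ dy: -4*x
  coeff of dx ∧ dz: 0
  coeff of dy ∧ dz: 2*z
Step 2: Apply d again to each 2-form coefficient. The only possible 3-form in R^3 is dx ∧ dy ∧ dz, with coefficient
  ∂(coeff of dy∧dz)/∂x - ∂(coeff of dx∧dz)/∂y + ∂(coeff of dx∧dy)/∂z
  = ∂/∂x (2*z) - ∂/∂y (0) + ∂/∂z (-4*x).
Each of these terms simplifies to sums of mixed partials that cancel in pairs. The result is 0 (by equality of mixed partials for smooth functions — Schwarz / Clairaut).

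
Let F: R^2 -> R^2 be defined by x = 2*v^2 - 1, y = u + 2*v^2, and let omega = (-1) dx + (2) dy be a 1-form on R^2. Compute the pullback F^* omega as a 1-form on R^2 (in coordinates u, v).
F^* omega = (2) du + (4*v) dv

Using F^*(f dg) = (f ∘ F) d(g ∘ F), substitute each coordinate x_i by F_i(u, v) in f_i, and replace dx_i by d F_i = (∂F_i/∂u) du + (∂F_i/∂v) dv.
  For the x component: f_1(F) = -1; d F_1 = (0) du + (4*v) dv
  For the y component: f_2(F) = 2; d F_2 = (1) du + (4*v) dv
Combining and collecting du, dv coefficients:
  coeff of du: 2
  coeff of dv: 4*v
F^* omega = (2) du + (4*v) dv.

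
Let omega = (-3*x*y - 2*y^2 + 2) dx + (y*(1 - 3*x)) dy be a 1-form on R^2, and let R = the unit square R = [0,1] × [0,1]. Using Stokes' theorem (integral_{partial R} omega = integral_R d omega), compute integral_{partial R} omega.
integral_(partial R) omega = 2

Stokes: integral_partial_R omega = integral_R d omega with d omega = (∂Q/∂x - ∂P/∂y) dx ∧ dy.
  ∂Q/∂x = -3*y
  ∂P/∂y = -3*x - 4*y
  integrand = ∂Q/∂x - ∂P/∂y = 3*x + y.
Integrating over R: integral_0^1 integral_0^1 (3*x + y) dx dy = 2.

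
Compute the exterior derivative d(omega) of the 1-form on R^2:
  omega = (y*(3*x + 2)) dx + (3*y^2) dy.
d(omega) = (-3*x - 2) dx ∧ dy

For a 1-form omega = sum_i f_i dx_i, the exterior derivative is
  d(omega) = sum_{i < j} (∂f_j/∂x_i - ∂f_i/∂x_j) dx_i ∧ dx_j.
  coefficient of dx ∧ dy: ∂f_2/∂x - ∂f_1/∂y = ∂(3*y^2)/∂x - ∂(y*(3*x + 2))/∂y = -3*x - 2
Assembling: d(omega) = (-3*x - 2) dx ∧ dy.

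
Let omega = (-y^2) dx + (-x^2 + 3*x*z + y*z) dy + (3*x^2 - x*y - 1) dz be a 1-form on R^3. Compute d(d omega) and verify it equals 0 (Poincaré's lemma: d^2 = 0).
d(d omega) = 0

Step 1: d omega = sum_{i<j} (∂f_j/∂x_i - ∂f_i/∂x_j) dx_i ∧ dx_j:
  coeff of dx ∧ dy: -2*x + 2*y + 3*z
  coeff of dx ∧ dz: 6*x - y
  coeff of dy ∧ dz: -4*x - y
Step 2: Apply d again to each 2-form coefficient. The only possible 3-form in R^3 is dx ∧ dy ∧ dz, with coefficient
  ∂(coeff of dy∧dz)/∂x - ∂(coeff of dx∧dz)/∂y + ∂(coeff of dx∧dy)/∂z
  = ∂/∂x (-4*x - y) - ∂/∂y (6*x - y) + ∂/∂z (-2*x + 2*y + 3*z).
Each of these terms simplifies to sums of mixed partials that cancel in pairs. The result is 0 (by equality of mixed partials for smooth functions — Schwarz / Clairaut).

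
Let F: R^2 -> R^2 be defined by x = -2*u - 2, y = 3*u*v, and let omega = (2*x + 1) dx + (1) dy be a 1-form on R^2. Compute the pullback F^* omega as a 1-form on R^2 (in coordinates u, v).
F^* omega = (8*u + 3*v + 6) du + (3*u) dv

Using F^*(f dg) = (f ∘ F) d(g ∘ F), substitute each coordinate x_i by F_i(u, v) in f_i, and replace dx_i by d F_i = (∂F_i/∂u) du + (∂F_i/∂v) dv.
  For the x component: f_1(F) = -4*u - 3; d F_1 = (-2) du + (0) dv
  For the y component: f_2(F) = 1; d F_2 = (3*v) du + (3*u) dv
Combining and collecting du, dv coefficients:
  coeff of du: 8*u + 3*v + 6
  coeff of dv: 3*u
F^* omega = (8*u + 3*v + 6) du + (3*u) dv.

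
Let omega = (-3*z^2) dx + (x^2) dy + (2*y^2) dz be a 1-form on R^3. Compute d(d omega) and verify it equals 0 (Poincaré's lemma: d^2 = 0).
d(d omega) = 0

Step 1: d omega = sum_{i<j} (∂f_j/∂x_i - ∂f_i/∂x_j) dx_i ∧ dx_j:
  coeff of dx ∧ dy: 2*x
  coeff of dx ∧ dz: 6*z
  coeff of dy ∧ dz: 4*y
Step 2: Apply d again to each 2-form coefficient. The only possible 3-form in R^3 is dx ∧ dy ∧ dz, with coefficient
  ∂(coeff of dy∧dz)/∂x - ∂(coeff of dx∧dz)/∂y + ∂(coeff of dx∧dy)/∂z
  = ∂/∂x (4*y) - ∂/∂y (6*z) + ∂/∂z (2*x).
Each of these terms simplifies to sums of mixed partials that cancel in pairs. The result is 0 (by equality of mixed partials for smooth functions — Schwarz / Clairaut).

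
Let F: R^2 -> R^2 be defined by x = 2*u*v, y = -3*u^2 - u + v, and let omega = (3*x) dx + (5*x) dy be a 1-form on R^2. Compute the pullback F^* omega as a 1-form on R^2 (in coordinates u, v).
F^* omega = (2*u*v*(-30*u + 6*v - 5)) du + (2*u*v*(6*u + 5)) dv

Using F^*(f dg) = (f ∘ F) d(g ∘ F), substitute each coordinate x_i by F_i(u, v) in f_i, and replace dx_i by d F_i = (∂F_i/∂u) du + (∂F_i/∂v) dv.
  For the x component: f_1(F) = 6*u*v; d F_1 = (2*v) du + (2*u) dv
  For the y component: f_2(F) = 10*u*v; d F_2 = (-6*u - 1) du + (1) dv
Combining and collecting du, dv coefficients:
  coeff of du: 2*u*v*(-30*u + 6*v - 5)
  coeff of dv: 2*u*v*(6*u + 5)
F^* omega = (2*u*v*(-30*u + 6*v - 5)) du + (2*u*v*(6*u + 5)) dv.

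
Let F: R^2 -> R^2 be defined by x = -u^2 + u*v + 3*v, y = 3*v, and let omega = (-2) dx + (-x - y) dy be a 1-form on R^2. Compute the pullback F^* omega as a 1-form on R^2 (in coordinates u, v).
F^* omega = (4*u - 2*v) du + (3*u^2 - 3*u*v - 2*u - 18*v - 6) dv

Using F^*(f dg) = (f ∘ F) d(g ∘ F), substitute each coordinate x_i by F_i(u, v) in f_i, and replace dx_i by d F_i = (∂F_i/∂u) du + (∂F_i/∂v) dv.
  For the x component: f_1(F) = -2; d F_1 = (-2*u + v) du + (u + 3) dv
  For the y component: f_2(F) = u^2 - u*v - 6*v; d F_2 = (0) du + (3) dv
Combining and collecting du, dv coefficients:
  coeff of du: 4*u - 2*v
  coeff of dv: 3*u^2 - 3*u*v - 2*u - 18*v - 6
F^* omega = (4*u - 2*v) du + (3*u^2 - 3*u*v - 2*u - 18*v - 6) dv.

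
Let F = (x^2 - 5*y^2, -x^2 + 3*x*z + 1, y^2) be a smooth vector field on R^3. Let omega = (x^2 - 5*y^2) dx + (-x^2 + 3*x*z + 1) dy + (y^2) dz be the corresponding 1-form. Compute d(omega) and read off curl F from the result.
d(omega) = (-3*x + 2*y) dy ∧ dz + (0) dz ∧ dx + (-2*x + 10*y + 3*z) dx ∧ dy; curl F = (-3*x + 2*y, 0, -2*x + 10*y + 3*z)

d omega = sum_{i<j} (∂f_j/∂x_i - ∂f_i/∂x_j) dx_i ∧ dx_j. Under the identification (dy ∧ dz, dz ∧ dx, dx ∧ dy) ↔ (e_x, e_y, e_z), the coefficients are exactly the components of curl F. Compute:
  ∂R/∂y - ∂Q/∂z = (2*y) - (3*x) = -3*x + 2*y
  ∂P/∂z - ∂R/∂x = (0) - (0) = 0
  ∂Q/∂x - ∂P/∂y = (-2*x + 3*z) - (-10*y) = -2*x + 10*y + 3*z.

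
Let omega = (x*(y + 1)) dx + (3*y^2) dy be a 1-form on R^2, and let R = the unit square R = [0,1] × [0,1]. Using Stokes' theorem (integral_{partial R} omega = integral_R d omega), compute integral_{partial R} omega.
integral_(partial R) omega = -1/2

Stokes: integral_partial_R omega = integral_R d omega with d omega = (∂Q/∂x - ∂P/∂y) dx ∧ dy.
  ∂Q/∂x = 0
  ∂P/∂y = x
  integrand = ∂Q/∂x - ∂P/∂y = -x.
Integrating over R: integral_0^1 integral_0^1 (-x) dx dy = -1/2.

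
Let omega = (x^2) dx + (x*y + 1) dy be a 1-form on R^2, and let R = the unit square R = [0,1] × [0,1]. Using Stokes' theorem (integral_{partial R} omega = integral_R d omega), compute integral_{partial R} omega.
integral_(partial R) omega = 1/2

Stokes: integral_partial_R omega = integral_R d omega with d omega = (∂Q/∂x - ∂P/∂y) dx ∧ dy.
  ∂Q/∂x = y
  ∂P/∂y = 0
  integrand = ∂Q/∂x - ∂P/∂y = y.
Integrating over R: integral_0^1 integral_0^1 (y) dx dy = 1/2.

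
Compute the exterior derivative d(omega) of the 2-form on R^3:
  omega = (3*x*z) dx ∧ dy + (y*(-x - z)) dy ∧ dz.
d(omega) = (3*x - y) dx ∧ dy ∧ dz

For a 2-form omega = sum_{i<j} g_{ij} dx_i ∧ dx_j, the exterior derivative is
  d(omega) = sum_{i<j} d(g_{ij}) ∧ dx_i ∧ dx_j = sum_{i<j, k} (∂g_{ij}/∂x_k) dx_k ∧ dx_i ∧ dx_j.
Expand each term, using dx_k ∧ dx_i ∧ dx_j = sgn(permutation) dx_{(a)} ∧ dx_{(b)} ∧ dx_{(c)} with (a < b < c) sorted:
  d(3*x*z) includes (∂/∂z)(3*x*z) dz = (3*x) dz, which multiplied by dx ∧ dy gives (3*x) dx ∧ dy ∧ dz
  d(y*(-x - z)) includes (∂/∂x)(y*(-x - z)) dx = (-y) dx, which multiplied by dy ∧ dz gives (-y) dx ∧ dy ∧ dz
Collecting like 3-forms: d(omega) = (3*x - y) dx ∧ dy ∧ dz.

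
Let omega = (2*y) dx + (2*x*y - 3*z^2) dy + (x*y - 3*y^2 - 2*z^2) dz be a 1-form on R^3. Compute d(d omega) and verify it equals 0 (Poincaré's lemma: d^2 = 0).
d(d omega) = 0

Step 1: d omega = sum_{i<j} (∂f_j/∂x_i - ∂f_i/∂x_j) dx_i ∧ dx_j:
  coeff of dx ∧ dy: 2*y - 2
  coeff of dx ∧ dz: y
  coeff of dy ∧ dz: x - 6*y + 6*z
Step 2: Apply d again to each 2-form coefficient. The only possible 3-form in R^3 is dx ∧ dy ∧ dz, with coefficient
  ∂(coeff of dy∧dz)/∂x - ∂(coeff of dx∧dz)/∂y + ∂(coeff of dx∧dy)/∂z
  = ∂/∂x (x - 6*y + 6*z) - ∂/∂y (y) + ∂/∂z (2*y - 2).
Each of these terms simplifies to sums of mixed partials that cancel in pairs. The result is 0 (by equality of mixed partials for smooth functions — Schwarz / Clairaut).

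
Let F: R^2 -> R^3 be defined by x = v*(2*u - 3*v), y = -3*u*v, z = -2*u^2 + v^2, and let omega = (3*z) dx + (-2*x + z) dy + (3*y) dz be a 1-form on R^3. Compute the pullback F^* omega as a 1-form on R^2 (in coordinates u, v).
F^* omega = (3*v*(10*u^2 + 4*u*v - 5*v^2)) du + (-6*u^3 + 48*u^2*v - 33*u*v^2 - 18*v^3) dv

Using F^*(f dg) = (f ∘ F) d(g ∘ F), substitute each coordinate x_i by F_i(u, v) in f_i, and replace dx_i by d F_i = (∂F_i/∂u) du + (∂F_i/∂v) dv.
  For the x component: f_1(F) = -6*u^2 + 3*v^2; d F_1 = (2*v) du + (2*u - 6*v) dv
  For the y component: f_2(F) = -2*u^2 - 4*u*v + 7*v^2; d F_2 = (-3*v) du + (-3*u) dv
  For the z component: f_3(F) = -9*u*v; d F_3 = (-4*u) du + (2*v) dv
Combining and collecting du, dv coefficients:
  coeff of du: 3*v*(10*u^2 + 4*u*v - 5*v^2)
  coeff of dv: -6*u^3 + 48*u^2*v - 33*u*v^2 - 18*v^3
F^* omega = (3*v*(10*u^2 + 4*u*v - 5*v^2)) du + (-6*u^3 + 48*u^2*v - 33*u*v^2 - 18*v^3) dv.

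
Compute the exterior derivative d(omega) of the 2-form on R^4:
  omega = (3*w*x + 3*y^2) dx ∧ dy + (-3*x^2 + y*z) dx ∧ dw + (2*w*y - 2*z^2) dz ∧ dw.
d(omega) = (3*x - z) dx ∧ dy ∧ dw + (-y) dx ∧ dz ∧ dw + (2*w) dy ∧ dz ∧ dw

For a 2-form omega = sum_{i<j} g_{ij} dx_i ∧ dx_j, the exterior derivative is
  d(omega) = sum_{i<j} d(g_{ij}) ∧ dx_i ∧ dx_j = sum_{i<j, k} (∂g_{ij}/∂x_k) dx_k ∧ dx_i ∧ dx_j.
Expand each term, using dx_k ∧ dx_i ∧ dx_j = sgn(permutation) dx_{(a)} ∧ dx_{(b)} ∧ dx_{(c)} with (a < b < c) sorted:
  d(3*w*x + 3*y^2) includes (∂/∂w)(3*w*x + 3*y^2) dw = (3*x) dw, which multiplied by dx ∧ dy gives (3*x) dx ∧ dy ∧ dw
  d(-3*x^2 + y*z) includes (∂/∂y)(-3*x^2 + y*z) dy = (z) dy, which multiplied by dx ∧ dw gives (-z) dx ∧ dy ∧ dw
  d(-3*x^2 + y*z) includes (∂/∂z)(-3*x^2 + y*z) dz = (y) dz, which multiplied by dx ∧ dw gives (-y) dx ∧ dz ∧ dw
  d(2*w*y - 2*z^2) includes (∂/∂y)(2*w*y - 2*z^2) dy = (2*w) dy, which multiplied by dz ∧ dw gives (2*w) dy ∧ dz ∧ dw
Collecting like 3-forms: d(omega) = (3*x - z) dx ∧ dy ∧ dw + (-y) dx ∧ dz ∧ dw + (2*w) dy ∧ dz ∧ dw.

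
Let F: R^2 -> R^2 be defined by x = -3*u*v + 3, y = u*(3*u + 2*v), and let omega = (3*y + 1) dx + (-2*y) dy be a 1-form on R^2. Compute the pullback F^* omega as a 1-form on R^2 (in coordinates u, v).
F^* omega = (-36*u^3 - 63*u^2*v - 26*u*v^2 - 3*v) du + (u*(-39*u^2 - 26*u*v - 3)) dv

Using F^*(f dg) = (f ∘ F) d(g ∘ F), substitute each coordinate x_i by F_i(u, v) in f_i, and replace dx_i by d F_i = (∂F_i/∂u) du + (∂F_i/∂v) dv.
  For the x component: f_1(F) = 9*u^2 + 6*u*v + 1; d F_1 = (-3*v) du + (-3*u) dv
  For the y component: f_2(F) = 2*u*(-3*u - 2*v); d F_2 = (6*u + 2*v) du + (2*u) dv
Combining and collecting du, dv coefficients:
  coeff of du: -36*u^3 - 63*u^2*v - 26*u*v^2 - 3*v
  coeff of dv: u*(-39*u^2 - 26*u*v - 3)
F^* omega = (-36*u^3 - 63*u^2*v - 26*u*v^2 - 3*v) du + (u*(-39*u^2 - 26*u*v - 3)) dv.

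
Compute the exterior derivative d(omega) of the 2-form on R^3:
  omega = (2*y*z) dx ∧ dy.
d(omega) = (2*y) dx ∧ dy ∧ dz

For a 2-form omega = sum_{i<j} g_{ij} dx_i ∧ dx_j, the exterior derivative is
  d(omega) = sum_{i<j} d(g_{ij}) ∧ dx_i ∧ dx_j = sum_{i<j, k} (∂g_{ij}/∂x_k) dx_k ∧ dx_i ∧ dx_j.
Expand each term, using dx_k ∧ dx_i ∧ dx_j = sgn(permutation) dx_{(a)} ∧ dx_{(b)} ∧ dx_{(c)} with (a < b < c) sorted:
  d(2*y*z) includes (∂/∂z)(2*y*z) dz = (2*y) dz, which multiplied by dx ∧ dy gives (2*y) dx ∧ dy ∧ dz
Collecting like 3-forms: d(omega) = (2*y) dx ∧ dy ∧ dz.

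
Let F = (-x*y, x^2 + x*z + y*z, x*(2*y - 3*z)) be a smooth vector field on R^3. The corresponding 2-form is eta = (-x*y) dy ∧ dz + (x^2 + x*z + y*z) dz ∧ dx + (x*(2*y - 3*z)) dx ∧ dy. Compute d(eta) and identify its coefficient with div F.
d(eta) = (-3*x - y + z) dx ∧ dy ∧ dz; div F = -3*x - y + z

For a 2-form in R^3 of the form above, applying d gives a 3-form with coefficient ∂P/∂x + ∂Q/∂y + ∂R/∂z:
  ∂P/∂x = -y
  ∂Q/∂y = z
  ∂R/∂z = -3*x
Sum = -3*x - y + z, which is exactly div F.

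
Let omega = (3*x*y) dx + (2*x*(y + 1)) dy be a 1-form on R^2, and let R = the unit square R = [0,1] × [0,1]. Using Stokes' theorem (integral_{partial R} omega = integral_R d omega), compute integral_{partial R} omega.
integral_(partial R) omega = 3/2

Stokes: integral_partial_R omega = integral_R d omega with d omega = (∂Q/∂x - ∂P/∂y) dx ∧ dy.
  ∂Q/∂x = 2*y + 2
  ∂P/∂y = 3*x
  integrand = ∂Q/∂x - ∂P/∂y = -3*x + 2*y + 2.
Integrating over R: integral_0^1 integral_0^1 (-3*x + 2*y + 2) dx dy = 3/2.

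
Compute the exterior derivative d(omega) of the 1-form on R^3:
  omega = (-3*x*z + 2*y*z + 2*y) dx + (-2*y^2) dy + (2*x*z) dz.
d(omega) = (-2*z - 2) dx ∧ dy + (3*x - 2*y + 2*z) dx ∧ dz

For a 1-form omega = sum_i f_i dx_i, the exterior derivative is
  d(omega) = sum_{i < j} (∂f_j/∂x_i - ∂f_i/∂x_j) dx_i ∧ dx_j.
  coefficient of dx ∧ dy: ∂f_2/∂x - ∂f_1/∂y = ∂(-2*y^2)/∂x - ∂(-3*x*z + 2*y*z + 2*y)/∂y = -2*z - 2
  coefficient of dx ∧ dz: ∂f_3/∂x - ∂f_1/∂z = ∂(2*x*z)/∂x - ∂(-3*x*z + 2*y*z + 2*y)/∂z = 3*x - 2*y + 2*z
Assembling: d(omega) = (-2*z - 2) dx ∧ dy + (3*x - 2*y + 2*z) dx ∧ dz.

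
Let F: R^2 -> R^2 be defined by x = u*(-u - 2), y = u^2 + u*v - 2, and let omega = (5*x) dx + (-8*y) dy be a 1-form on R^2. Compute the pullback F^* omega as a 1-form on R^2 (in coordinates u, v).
F^* omega = (-6*u^3 - 24*u^2*v + 30*u^2 - 8*u*v^2 + 52*u + 16*v) du + (8*u*(-u^2 - u*v + 2)) dv

Using F^*(f dg) = (f ∘ F) d(g ∘ F), substitute each coordinate x_i by F_i(u, v) in f_i, and replace dx_i by d F_i = (∂F_i/∂u) du + (∂F_i/∂v) dv.
  For the x component: f_1(F) = 5*u*(-u - 2); d F_1 = (-2*u - 2) du + (0) dv
  For the y component: f_2(F) = -8*u^2 - 8*u*v + 16; d F_2 = (2*u + v) du + (u) dv
Combining and collecting du, dv coefficients:
  coeff of du: -6*u^3 - 24*u^2*v + 30*u^2 - 8*u*v^2 + 52*u + 16*v
  coeff of dv: 8*u*(-u^2 - u*v + 2)
F^* omega = (-6*u^3 - 24*u^2*v + 30*u^2 - 8*u*v^2 + 52*u + 16*v) du + (8*u*(-u^2 - u*v + 2)) dv.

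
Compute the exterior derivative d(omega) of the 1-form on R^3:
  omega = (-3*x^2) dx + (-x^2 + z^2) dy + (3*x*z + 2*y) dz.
d(omega) = (-2*x) dx ∧ dy + (3*z) dx ∧ dz + (2 - 2*z) dy ∧ dz

For a 1-form omega = sum_i f_i dx_i, the exterior derivative is
  d(omega) = sum_{i < j} (∂f_j/∂x_i - ∂f_i/∂x_j) dx_i ∧ dx_j.
  coefficient of dx ∧ dy: ∂f_2/∂x - ∂f_1/∂y = ∂(-x^2 + z^2)/∂x - ∂(-3*x^2)/∂y = -2*x
  coefficient of dx ∧ dz: ∂f_3/∂x - ∂f_1/∂z = ∂(3*x*z + 2*y)/∂x - ∂(-3*x^2)/∂z = 3*z
  coefficient of dy ∧ dz: ∂f_3/∂y - ∂f_2/∂z = ∂(3*x*z + 2*y)/∂y - ∂(-x^2 + z^2)/∂z = 2 - 2*z
Assembling: d(omega) = (-2*x) dx ∧ dy + (3*z) dx ∧ dz + (2 - 2*z) dy ∧ dz.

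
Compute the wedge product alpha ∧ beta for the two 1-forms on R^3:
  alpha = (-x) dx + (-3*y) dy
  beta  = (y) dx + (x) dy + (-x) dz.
alpha ∧ beta = (-x^2 + 3*y^2) dx ∧ dy + (x^2) dx ∧ dz + (3*x*y) dy ∧ dz

Distribute the wedge, using dx_i ∧ dx_j = -dx_j ∧ dx_i and dx_i ∧ dx_i = 0. For each pair (i, j) with i < j, the coefficient of dx_i ∧ dx_j in alpha ∧ beta is (alpha_i * beta_j - alpha_j * beta_i). Collecting: alpha ∧ beta = (-x^2 + 3*y^2) dx ∧ dy + (x^2) dx ∧ dz + (3*x*y) dy ∧ dz.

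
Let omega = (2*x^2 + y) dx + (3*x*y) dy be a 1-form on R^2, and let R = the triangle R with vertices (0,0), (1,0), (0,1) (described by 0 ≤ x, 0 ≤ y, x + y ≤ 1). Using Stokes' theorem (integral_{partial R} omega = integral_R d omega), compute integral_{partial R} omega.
integral_(partial R) omega = 0

Stokes: integral_partial_R omega = integral_R d omega with d omega = (∂Q/∂x - ∂P/∂y) dx ∧ dy.
  ∂Q/∂x = 3*y
  ∂P/∂y = 1
  integrand = ∂Q/∂x - ∂P/∂y = 3*y - 1.
Integrating over R: integral_0^1 integral_0^{1-x} (3*y - 1) dy dx = 0.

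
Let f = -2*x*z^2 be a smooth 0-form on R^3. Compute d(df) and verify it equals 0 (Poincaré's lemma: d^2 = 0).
d(df) = 0

Step 1: df = sum_i (∂f/∂x_i) dx_i = (-2*z^2) dx + (0) dy + (-4*x*z) dz.
Step 2: Apply d again. Using the 1-form formula, the coefficient of dx ∧ dy in d(df) is ∂^2 f/∂x ∂y - ∂^2 f/∂y ∂x = (0) - (0) = 0 (equality of mixed partials for smooth f).
Similarly for dx ∧ dz and dy ∧ dz — all coefficients vanish. So d(df) = 0.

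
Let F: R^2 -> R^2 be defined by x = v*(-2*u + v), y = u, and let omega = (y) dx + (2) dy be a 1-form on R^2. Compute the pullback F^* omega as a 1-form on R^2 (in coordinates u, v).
F^* omega = (-2*u*v + 2) du + (2*u*(-u + v)) dv

Using F^*(f dg) = (f ∘ F) d(g ∘ F), substitute each coordinate x_i by F_i(u, v) in f_i, and replace dx_i by d F_i = (∂F_i/∂u) du + (∂F_i/∂v) dv.
  For the x component: f_1(F) = u; d F_1 = (-2*v) du + (-2*u + 2*v) dv
  For the y component: f_2(F) = 2; d F_2 = (1) du + (0) dv
Combining and collecting du, dv coefficients:
  coeff of du: -2*u*v + 2
  coeff of dv: 2*u*(-u + v)
F^* omega = (-2*u*v + 2) du + (2*u*(-u + v)) dv.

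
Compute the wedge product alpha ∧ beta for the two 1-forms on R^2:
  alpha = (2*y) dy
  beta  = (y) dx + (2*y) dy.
alpha ∧ beta = (-2*y^2) dx ∧ dy

Distribute the wedge, using dx_i ∧ dx_j = -dx_j ∧ dx_i and dx_i ∧ dx_i = 0. For each pair (i, j) with i < j, the coefficient of dx_i ∧ dx_j in alpha ∧ beta is (alpha_i * beta_j - alpha_j * beta_i). Collecting: alpha ∧ beta = (-2*y^2) dx ∧ dy.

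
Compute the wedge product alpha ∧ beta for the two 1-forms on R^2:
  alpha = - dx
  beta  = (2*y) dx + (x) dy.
alpha ∧ beta = (-x) dx ∧ dy

Distribute the wedge, using dx_i ∧ dx_j = -dx_j ∧ dx_i and dx_i ∧ dx_i = 0. For each pair (i, j) with i < j, the coefficient of dx_i ∧ dx_j in alpha ∧ beta is (alpha_i * beta_j - alpha_j * beta_i). Collecting: alpha ∧ beta = (-x) dx ∧ dy.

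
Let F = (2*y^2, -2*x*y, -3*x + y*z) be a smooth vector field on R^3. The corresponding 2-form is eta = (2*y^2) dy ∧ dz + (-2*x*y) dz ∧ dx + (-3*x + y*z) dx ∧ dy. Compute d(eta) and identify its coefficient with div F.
d(eta) = (-2*x + y) dx ∧ dy ∧ dz; div F = -2*x + y

For a 2-form in R^3 of the form above, applying d gives a 3-form with coefficient ∂P/∂x + ∂Q/∂y + ∂R/∂z:
  ∂P/∂x = 0
  ∂Q/∂y = -2*x
  ∂R/∂z = y
Sum = -2*x + y, which is exactly div F.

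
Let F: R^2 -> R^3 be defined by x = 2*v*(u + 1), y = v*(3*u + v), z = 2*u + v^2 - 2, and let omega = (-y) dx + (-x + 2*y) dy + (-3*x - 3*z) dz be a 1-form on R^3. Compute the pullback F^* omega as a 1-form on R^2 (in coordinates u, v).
F^* omega = (6*u*v^2 - 12*u*v - 12*u + 4*v^3 - 12*v^2 - 12*v + 12) du + (2*v*(3*u^2 - 12*u - v^2 - 9*v + 6)) dv

Using F^*(f dg) = (f ∘ F) d(g ∘ F), substitute each coordinate x_i by F_i(u, v) in f_i, and replace dx_i by d F_i = (∂F_i/∂u) du + (∂F_i/∂v) dv.
  For the x component: f_1(F) = v*(-3*u - v); d F_1 = (2*v) du + (2*u + 2) dv
  For the y component: f_2(F) = 2*v*(2*u + v - 1); d F_2 = (3*v) du + (3*u + 2*v) dv
  For the z component: f_3(F) = -6*u*v - 6*u - 3*v^2 - 6*v + 6; d F_3 = (2) du + (2*v) dv
Combining and collecting du, dv coefficients:
  coeff of du: 6*u*v^2 - 12*u*v - 12*u + 4*v^3 - 12*v^2 - 12*v + 12
  coeff of dv: 2*v*(3*u^2 - 12*u - v^2 - 9*v + 6)
F^* omega = (6*u*v^2 - 12*u*v - 12*u + 4*v^3 - 12*v^2 - 12*v + 12) du + (2*v*(3*u^2 - 12*u - v^2 - 9*v + 6)) dv.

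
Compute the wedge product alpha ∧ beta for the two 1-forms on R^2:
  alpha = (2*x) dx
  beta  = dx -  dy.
alpha ∧ beta = (-2*x) dx ∧ dy

Distribute the wedge, using dx_i ∧ dx_j = -dx_j ∧ dx_i and dx_i ∧ dx_i = 0. For each pair (i, j) with i < j, the coefficient of dx_i ∧ dx_j in alpha ∧ beta is (alpha_i * beta_j - alpha_j * beta_i). Collecting: alpha ∧ beta = (-2*x) dx ∧ dy.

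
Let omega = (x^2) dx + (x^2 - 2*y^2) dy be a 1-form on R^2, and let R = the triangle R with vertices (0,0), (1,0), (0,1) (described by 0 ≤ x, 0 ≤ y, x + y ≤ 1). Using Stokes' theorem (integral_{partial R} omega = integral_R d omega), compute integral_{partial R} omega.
integral_(partial R) omega = 1/3

Stokes: integral_partial_R omega = integral_R d omega with d omega = (∂Q/∂x - ∂P/∂y) dx ∧ dy.
  ∂Q/∂x = 2*x
  ∂P/∂y = 0
  integrand = ∂Q/∂x - ∂P/∂y = 2*x.
Integrating over R: integral_0^1 integral_0^{1-x} (2*x) dy dx = 1/3.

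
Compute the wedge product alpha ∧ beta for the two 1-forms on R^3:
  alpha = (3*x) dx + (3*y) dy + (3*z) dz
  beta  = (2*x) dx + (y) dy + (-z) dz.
alpha ∧ beta = (-3*x*y) dx ∧ dy + (-9*x*z) dx ∧ dz + (-6*y*z) dy ∧ dz

Distribute the wedge, using dx_i ∧ dx_j = -dx_j ∧ dx_i and dx_i ∧ dx_i = 0. For each pair (i, j) with i < j, the coefficient of dx_i ∧ dx_j in alpha ∧ beta is (alpha_i * beta_j - alpha_j * beta_i). Collecting: alpha ∧ beta = (-3*x*y) dx ∧ dy + (-9*x*z) dx ∧ dz + (-6*y*z) dy ∧ dz.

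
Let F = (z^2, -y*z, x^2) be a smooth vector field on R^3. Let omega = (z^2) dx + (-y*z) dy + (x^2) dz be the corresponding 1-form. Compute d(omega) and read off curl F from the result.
d(omega) = (y) dy ∧ dz + (-2*x + 2*z) dz ∧ dx + (0) dx ∧ dy; curl F = (y, -2*x + 2*z, 0)

d omega = sum_{i<j} (∂f_j/∂x_i - ∂f_i/∂x_j) dx_i ∧ dx_j. Under the identification (dy ∧ dz, dz ∧ dx, dx ∧ dy) ↔ (e_x, e_y, e_z), the coefficients are exactly the components of curl F. Compute:
  ∂R/∂y - ∂Q/∂z = (0) - (-y) = y
  ∂P/∂z - ∂R/∂x = (2*z) - (2*x) = -2*x + 2*z
  ∂Q/∂x - ∂P/∂y = (0) - (0) = 0.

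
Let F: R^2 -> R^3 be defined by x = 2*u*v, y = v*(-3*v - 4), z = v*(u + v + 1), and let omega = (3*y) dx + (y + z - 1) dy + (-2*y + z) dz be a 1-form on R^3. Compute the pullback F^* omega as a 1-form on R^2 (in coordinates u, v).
F^* omega = (v^2*(u - 11*v - 15)) du + (u^2*v - 15*u*v^2 - 18*u*v + 26*v^3 + 51*v^2 + 27*v + 4) dv

Using F^*(f dg) = (f ∘ F) d(g ∘ F), substitute each coordinate x_i by F_i(u, v) in f_i, and replace dx_i by d F_i = (∂F_i/∂u) du + (∂F_i/∂v) dv.
  For the x component: f_1(F) = 3*v*(-3*v - 4); d F_1 = (2*v) du + (2*u) dv
  For the y component: f_2(F) = u*v - 2*v^2 - 3*v - 1; d F_2 = (0) du + (-6*v - 4) dv
  For the z component: f_3(F) = v*(u + 7*v + 9); d F_3 = (v) du + (u + 2*v + 1) dv
Combining and collecting du, dv coefficients:
  coeff of du: v^2*(u - 11*v - 15)
  coeff of dv: u^2*v - 15*u*v^2 - 18*u*v + 26*v^3 + 51*v^2 + 27*v + 4
F^* omega = (v^2*(u - 11*v - 15)) du + (u^2*v - 15*u*v^2 - 18*u*v + 26*v^3 + 51*v^2 + 27*v + 4) dv.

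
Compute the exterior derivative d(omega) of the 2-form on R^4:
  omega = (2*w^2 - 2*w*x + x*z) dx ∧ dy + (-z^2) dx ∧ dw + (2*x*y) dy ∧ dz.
d(omega) = (x + 2*y) dx ∧ dy ∧ dz + (4*w - 2*x) dx ∧ dy ∧ dw + (2*z) dx ∧ dz ∧ dw

For a 2-form omega = sum_{i<j} g_{ij} dx_i ∧ dx_j, the exterior derivative is
  d(omega) = sum_{i<j} d(g_{ij}) ∧ dx_i ∧ dx_j = sum_{i<j, k} (∂g_{ij}/∂x_k) dx_k ∧ dx_i ∧ dx_j.
Expand each term, using dx_k ∧ dx_i ∧ dx_j = sgn(permutation) dx_{(a)} ∧ dx_{(b)} ∧ dx_{(c)} with (a < b < c) sorted:
  d(2*w^2 - 2*w*x + x*z) includes (∂/∂z)(2*w^2 - 2*w*x + x*z) dz = (x) dz, which multiplied by dx ∧ dy gives (x) dx ∧ dy ∧ dz
  d(2*w^2 - 2*w*x + x*z) includes (∂/∂w)(2*w^2 - 2*w*x + x*z) dw = (4*w - 2*x) dw, which multiplied by dx ∧ dy gives (4*w - 2*x) dx ∧ dy ∧ dw
  d(-z^2) includes (∂/∂z)(-z^2) dz = (-2*z) dz, which multiplied by dx ∧ dw gives (2*z) dx ∧ dz ∧ dw
  d(2*x*y) includes (∂/∂x)(2*x*y) dx = (2*y) dx, which multiplied by dy ∧ dz gives (2*y) dx ∧ dy ∧ dz
Collecting like 3-forms: d(omega) = (x + 2*y) dx ∧ dy ∧ dz + (4*w - 2*x) dx ∧ dy ∧ dw + (2*z) dx ∧ dz ∧ dw.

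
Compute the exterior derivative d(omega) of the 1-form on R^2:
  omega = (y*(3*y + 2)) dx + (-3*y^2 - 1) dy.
d(omega) = (-6*y - 2) dx ∧ dy

For a 1-form omega = sum_i f_i dx_i, the exterior derivative is
  d(omega) = sum_{i < j} (∂f_j/∂x_i - ∂f_i/∂x_j) dx_i ∧ dx_j.
  coefficient of dx ∧ dy: ∂f_2/∂x - ∂f_1/∂y = ∂(-3*y^2 - 1)/∂x - ∂(y*(3*y + 2))/∂y = -6*y - 2
Assembling: d(omega) = (-6*y - 2) dx ∧ dy.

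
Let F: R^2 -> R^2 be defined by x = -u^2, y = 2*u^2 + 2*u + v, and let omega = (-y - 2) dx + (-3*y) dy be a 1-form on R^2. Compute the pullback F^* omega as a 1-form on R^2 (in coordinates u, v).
F^* omega = (-20*u^3 - 32*u^2 - 10*u*v - 8*u - 6*v) du + (-6*u^2 - 6*u - 3*v) dv

Using F^*(f dg) = (f ∘ F) d(g ∘ F), substitute each coordinate x_i by F_i(u, v) in f_i, and replace dx_i by d F_i = (∂F_i/∂u) du + (∂F_i/∂v) dv.
  For the x component: f_1(F) = -2*u^2 - 2*u - v - 2; d F_1 = (-2*u) du + (0) dv
  For the y component: f_2(F) = -6*u^2 - 6*u - 3*v; d F_2 = (4*u + 2) du + (1) dv
Combining and collecting du, dv coefficients:
  coeff of du: -20*u^3 - 32*u^2 - 10*u*v - 8*u - 6*v
  coeff of dv: -6*u^2 - 6*u - 3*v
F^* omega = (-20*u^3 - 32*u^2 - 10*u*v - 8*u - 6*v) du + (-6*u^2 - 6*u - 3*v) dv.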